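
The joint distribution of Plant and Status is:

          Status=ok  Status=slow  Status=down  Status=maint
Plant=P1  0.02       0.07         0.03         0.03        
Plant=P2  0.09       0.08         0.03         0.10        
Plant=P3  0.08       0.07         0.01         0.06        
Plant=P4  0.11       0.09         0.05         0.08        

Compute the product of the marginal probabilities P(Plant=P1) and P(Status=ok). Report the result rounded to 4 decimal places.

P(Plant=P1) = 0.02 + 0.07 + 0.03 + 0.03 = 0.15.
P(Status=ok) = 0.02 + 0.09 + 0.08 + 0.11 = 0.30.
Product: 0.15 × 0.30 = 0.0450.

0.0450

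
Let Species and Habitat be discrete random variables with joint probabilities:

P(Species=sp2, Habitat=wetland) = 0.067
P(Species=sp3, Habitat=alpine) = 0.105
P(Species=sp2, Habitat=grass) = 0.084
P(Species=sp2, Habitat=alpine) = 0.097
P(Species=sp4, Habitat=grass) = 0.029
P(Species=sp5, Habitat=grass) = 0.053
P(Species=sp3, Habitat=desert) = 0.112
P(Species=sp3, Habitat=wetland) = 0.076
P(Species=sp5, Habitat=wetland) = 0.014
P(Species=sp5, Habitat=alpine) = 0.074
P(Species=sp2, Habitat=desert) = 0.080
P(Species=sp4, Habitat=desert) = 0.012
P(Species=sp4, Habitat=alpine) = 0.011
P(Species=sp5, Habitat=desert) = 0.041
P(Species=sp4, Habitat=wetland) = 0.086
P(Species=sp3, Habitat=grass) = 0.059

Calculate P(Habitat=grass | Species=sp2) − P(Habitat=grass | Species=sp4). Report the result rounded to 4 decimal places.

P(Species=sp2) = 0.084 + 0.067 + 0.080 + 0.097 = 0.328; P(Habitat=grass | Species=sp2) = 0.084/0.328 = 0.25610.
P(Species=sp4) = 0.029 + 0.086 + 0.012 + 0.011 = 0.138; P(Habitat=grass | Species=sp4) = 0.029/0.138 = 0.21014.
Difference = 0.0460.

0.0460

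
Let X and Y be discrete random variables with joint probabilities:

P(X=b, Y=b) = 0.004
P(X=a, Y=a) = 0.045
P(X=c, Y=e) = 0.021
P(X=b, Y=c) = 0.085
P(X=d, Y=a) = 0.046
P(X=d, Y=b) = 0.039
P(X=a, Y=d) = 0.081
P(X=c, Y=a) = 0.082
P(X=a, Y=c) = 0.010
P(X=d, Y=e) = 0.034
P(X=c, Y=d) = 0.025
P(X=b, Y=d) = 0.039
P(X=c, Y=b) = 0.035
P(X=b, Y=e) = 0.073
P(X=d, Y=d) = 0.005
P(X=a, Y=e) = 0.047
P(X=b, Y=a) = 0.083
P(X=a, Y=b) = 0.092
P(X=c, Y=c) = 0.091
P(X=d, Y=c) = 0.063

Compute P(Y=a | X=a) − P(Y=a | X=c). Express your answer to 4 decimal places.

P(X=a) = 0.045 + 0.092 + 0.010 + 0.081 + 0.047 = 0.275; P(Y=a | X=a) = 0.045/0.275 = 0.16364.
P(X=c) = 0.082 + 0.035 + 0.091 + 0.025 + 0.021 = 0.254; P(Y=a | X=c) = 0.082/0.254 = 0.32283.
Difference = -0.1592.

-0.1592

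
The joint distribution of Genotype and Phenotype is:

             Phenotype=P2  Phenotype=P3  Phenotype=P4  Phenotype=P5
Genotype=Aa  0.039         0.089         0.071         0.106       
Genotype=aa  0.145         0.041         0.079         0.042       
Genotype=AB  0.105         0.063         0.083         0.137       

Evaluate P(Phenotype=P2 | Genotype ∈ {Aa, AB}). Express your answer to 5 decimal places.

P(Genotype=Aa) = 0.039 + 0.089 + 0.071 + 0.106 = 0.305.
P(Genotype=AB) = 0.105 + 0.063 + 0.083 + 0.137 = 0.388.
P(Genotype ∈ {Aa, AB}) = 0.305 + 0.388 = 0.693; P(Phenotype=P2, Genotype ∈ {Aa, AB}) = 0.039 + 0.105 = 0.144.
P(Phenotype=P2 | Genotype ∈ {Aa, AB}) = 0.144/0.693 = 0.20779.

0.20779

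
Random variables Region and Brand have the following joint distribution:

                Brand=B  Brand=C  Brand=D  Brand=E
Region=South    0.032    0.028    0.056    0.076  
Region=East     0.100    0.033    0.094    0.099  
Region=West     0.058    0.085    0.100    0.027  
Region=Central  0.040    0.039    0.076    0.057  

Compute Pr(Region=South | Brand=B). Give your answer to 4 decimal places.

P(Brand=B) = 0.032 + 0.100 + 0.058 + 0.040 = 0.230.
P(Region=South | Brand=B) = 0.032/0.230 = 0.1391.

0.1391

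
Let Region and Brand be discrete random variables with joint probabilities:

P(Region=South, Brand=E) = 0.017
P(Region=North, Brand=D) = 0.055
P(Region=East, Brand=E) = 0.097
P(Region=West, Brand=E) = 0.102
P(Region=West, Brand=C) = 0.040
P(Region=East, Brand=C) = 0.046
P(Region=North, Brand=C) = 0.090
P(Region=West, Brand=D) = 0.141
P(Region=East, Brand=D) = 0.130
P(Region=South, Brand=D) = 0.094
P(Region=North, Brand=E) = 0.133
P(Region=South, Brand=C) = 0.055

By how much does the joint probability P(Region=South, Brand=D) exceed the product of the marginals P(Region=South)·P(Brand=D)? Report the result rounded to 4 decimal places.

P(Region=South) = 0.055 + 0.094 + 0.017 = 0.166.
P(Brand=D) = 0.055 + 0.094 + 0.130 + 0.141 = 0.420.
P(Region=South, Brand=D) − P(Region=South)P(Brand=D) = 0.094 − 0.166×0.420 = 0.0243.

0.0243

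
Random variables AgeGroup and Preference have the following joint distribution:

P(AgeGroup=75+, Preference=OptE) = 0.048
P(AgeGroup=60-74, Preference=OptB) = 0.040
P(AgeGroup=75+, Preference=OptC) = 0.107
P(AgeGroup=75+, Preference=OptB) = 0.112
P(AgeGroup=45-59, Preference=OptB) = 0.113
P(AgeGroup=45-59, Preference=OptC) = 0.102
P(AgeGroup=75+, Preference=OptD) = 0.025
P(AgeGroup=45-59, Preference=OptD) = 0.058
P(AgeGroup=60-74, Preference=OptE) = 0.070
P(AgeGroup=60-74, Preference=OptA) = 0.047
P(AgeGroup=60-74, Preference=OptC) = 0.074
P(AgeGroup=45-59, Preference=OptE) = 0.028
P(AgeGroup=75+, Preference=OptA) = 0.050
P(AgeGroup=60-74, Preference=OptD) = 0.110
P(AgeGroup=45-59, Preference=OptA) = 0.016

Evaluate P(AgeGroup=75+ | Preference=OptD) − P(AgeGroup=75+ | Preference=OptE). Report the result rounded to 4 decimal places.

P(Preference=OptD) = 0.058 + 0.110 + 0.025 = 0.193; P(AgeGroup=75+ | Preference=OptD) = 0.025/0.193 = 0.12953.
P(Preference=OptE) = 0.028 + 0.070 + 0.048 = 0.146; P(AgeGroup=75+ | Preference=OptE) = 0.048/0.146 = 0.32877.
Difference = -0.1992.

-0.1992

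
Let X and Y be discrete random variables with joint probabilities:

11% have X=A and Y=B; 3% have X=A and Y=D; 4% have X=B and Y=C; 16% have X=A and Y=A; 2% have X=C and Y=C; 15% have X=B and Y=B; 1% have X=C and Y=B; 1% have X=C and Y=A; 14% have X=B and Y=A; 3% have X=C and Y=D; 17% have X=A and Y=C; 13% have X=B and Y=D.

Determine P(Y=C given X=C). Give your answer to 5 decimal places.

P(X=C) = 0.01 + 0.01 + 0.02 + 0.03 = 0.07.
P(Y=C | X=C) = 0.02/0.07 = 0.28571.

0.28571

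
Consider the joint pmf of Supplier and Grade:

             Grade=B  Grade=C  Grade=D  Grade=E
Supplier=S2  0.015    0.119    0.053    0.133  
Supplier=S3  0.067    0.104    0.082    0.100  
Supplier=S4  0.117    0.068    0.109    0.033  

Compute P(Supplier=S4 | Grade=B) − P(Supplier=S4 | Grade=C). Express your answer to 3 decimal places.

P(Grade=B) = 0.015 + 0.067 + 0.117 = 0.199; P(Supplier=S4 | Grade=B) = 0.117/0.199 = 0.5879.
P(Grade=C) = 0.119 + 0.104 + 0.068 = 0.291; P(Supplier=S4 | Grade=C) = 0.068/0.291 = 0.2337.
Difference = 0.354.

0.354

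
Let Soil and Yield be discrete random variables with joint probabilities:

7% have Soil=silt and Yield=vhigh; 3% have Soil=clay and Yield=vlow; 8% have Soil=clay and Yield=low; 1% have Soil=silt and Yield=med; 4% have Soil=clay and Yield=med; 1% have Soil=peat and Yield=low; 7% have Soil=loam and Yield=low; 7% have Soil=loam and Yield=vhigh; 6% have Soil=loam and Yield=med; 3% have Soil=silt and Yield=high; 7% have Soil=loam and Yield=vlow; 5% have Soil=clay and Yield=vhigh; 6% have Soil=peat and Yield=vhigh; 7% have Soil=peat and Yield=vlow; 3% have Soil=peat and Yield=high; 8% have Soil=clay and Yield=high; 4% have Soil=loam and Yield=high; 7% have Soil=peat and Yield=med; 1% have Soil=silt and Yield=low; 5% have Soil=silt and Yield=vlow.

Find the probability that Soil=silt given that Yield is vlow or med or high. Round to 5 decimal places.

0.15517

P(Yield=vlow) = 0.07 + 0.03 + 0.05 + 0.07 = 0.22.
P(Yield=med) = 0.06 + 0.04 + 0.01 + 0.07 = 0.18.
P(Yield=high) = 0.04 + 0.08 + 0.03 + 0.03 = 0.18.
P(Yield ∈ {vlow, med, high}) = 0.22 + 0.18 + 0.18 = 0.58; P(Soil=silt, Yield ∈ {vlow, med, high}) = 0.05 + 0.01 + 0.03 = 0.09.
P(Soil=silt | Yield ∈ {vlow, med, high}) = 0.09/0.58 = 0.15517.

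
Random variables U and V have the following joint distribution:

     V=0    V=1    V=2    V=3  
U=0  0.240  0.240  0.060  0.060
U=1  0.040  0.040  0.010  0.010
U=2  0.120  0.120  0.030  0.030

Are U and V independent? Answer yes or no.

yes

Every cell satisfies P(U,V) = P(U)·P(V). For instance P(U=2) = 0.300, P(V=1) = 0.400, and 0.300×0.400 = 0.120 matches the joint entry. So U and V are independent.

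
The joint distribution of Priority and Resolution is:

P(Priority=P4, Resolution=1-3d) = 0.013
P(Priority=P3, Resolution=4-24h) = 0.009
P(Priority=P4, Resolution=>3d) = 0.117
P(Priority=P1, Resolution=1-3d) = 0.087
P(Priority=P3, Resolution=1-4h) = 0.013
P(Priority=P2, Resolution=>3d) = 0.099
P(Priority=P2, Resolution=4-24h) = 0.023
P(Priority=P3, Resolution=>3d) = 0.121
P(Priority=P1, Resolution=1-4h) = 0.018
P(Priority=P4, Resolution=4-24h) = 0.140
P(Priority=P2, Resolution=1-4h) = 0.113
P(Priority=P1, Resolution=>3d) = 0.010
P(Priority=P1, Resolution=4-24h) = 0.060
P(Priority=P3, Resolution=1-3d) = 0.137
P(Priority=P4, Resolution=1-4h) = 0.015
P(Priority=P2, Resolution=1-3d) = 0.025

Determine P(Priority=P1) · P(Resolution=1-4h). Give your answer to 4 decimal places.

P(Priority=P1) = 0.018 + 0.060 + 0.087 + 0.010 = 0.175.
P(Resolution=1-4h) = 0.018 + 0.113 + 0.013 + 0.015 = 0.159.
Product: 0.175 × 0.159 = 0.0278.

0.0278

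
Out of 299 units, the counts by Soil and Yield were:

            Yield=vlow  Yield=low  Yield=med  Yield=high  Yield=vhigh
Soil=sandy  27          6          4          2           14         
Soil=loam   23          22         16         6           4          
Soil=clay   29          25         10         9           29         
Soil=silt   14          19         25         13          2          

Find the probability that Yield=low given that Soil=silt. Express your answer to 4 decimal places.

Total with Soil=silt: 14 + 19 + 25 + 13 + 2 = 73.
P(Yield=low | Soil=silt) = 19/73 = 0.2603.

0.2603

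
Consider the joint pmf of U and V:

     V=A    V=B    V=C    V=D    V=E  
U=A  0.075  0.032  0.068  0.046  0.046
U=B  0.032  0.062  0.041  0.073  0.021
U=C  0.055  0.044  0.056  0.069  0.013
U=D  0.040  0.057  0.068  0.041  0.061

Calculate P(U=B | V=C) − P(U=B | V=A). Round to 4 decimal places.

P(V=C) = 0.068 + 0.041 + 0.056 + 0.068 = 0.233; P(U=B | V=C) = 0.041/0.233 = 0.17597.
P(V=A) = 0.075 + 0.032 + 0.055 + 0.040 = 0.202; P(U=B | V=A) = 0.032/0.202 = 0.15842.
Difference = 0.0175.

0.0175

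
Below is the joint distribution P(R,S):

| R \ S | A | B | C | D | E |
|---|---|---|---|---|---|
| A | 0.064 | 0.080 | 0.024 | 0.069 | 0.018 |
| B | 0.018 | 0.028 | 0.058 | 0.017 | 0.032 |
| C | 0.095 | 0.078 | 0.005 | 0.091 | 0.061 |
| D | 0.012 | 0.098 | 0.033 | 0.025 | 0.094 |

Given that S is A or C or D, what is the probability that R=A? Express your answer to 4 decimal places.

P(S=A) = 0.064 + 0.018 + 0.095 + 0.012 = 0.189.
P(S=C) = 0.024 + 0.058 + 0.005 + 0.033 = 0.120.
P(S=D) = 0.069 + 0.017 + 0.091 + 0.025 = 0.202.
P(S ∈ {A, C, D}) = 0.189 + 0.120 + 0.202 = 0.511; P(R=A, S ∈ {A, C, D}) = 0.064 + 0.024 + 0.069 = 0.157.
P(R=A | S ∈ {A, C, D}) = 0.157/0.511 = 0.3072.

0.3072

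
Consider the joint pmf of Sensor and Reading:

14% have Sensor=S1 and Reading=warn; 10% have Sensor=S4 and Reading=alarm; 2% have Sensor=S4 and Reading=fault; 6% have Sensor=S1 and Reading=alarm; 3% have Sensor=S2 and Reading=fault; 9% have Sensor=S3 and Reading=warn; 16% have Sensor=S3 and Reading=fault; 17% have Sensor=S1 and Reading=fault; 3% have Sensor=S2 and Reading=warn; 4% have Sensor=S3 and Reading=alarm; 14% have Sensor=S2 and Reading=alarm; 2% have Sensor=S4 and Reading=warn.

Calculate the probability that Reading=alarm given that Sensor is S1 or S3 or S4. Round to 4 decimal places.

P(Sensor=S1) = 0.14 + 0.06 + 0.17 = 0.37.
P(Sensor=S3) = 0.09 + 0.04 + 0.16 = 0.29.
P(Sensor=S4) = 0.02 + 0.10 + 0.02 = 0.14.
P(Sensor ∈ {S1, S3, S4}) = 0.37 + 0.29 + 0.14 = 0.80; P(Reading=alarm, Sensor ∈ {S1, S3, S4}) = 0.06 + 0.04 + 0.10 = 0.20.
P(Reading=alarm | Sensor ∈ {S1, S3, S4}) = 0.20/0.80 = 0.2500.

0.2500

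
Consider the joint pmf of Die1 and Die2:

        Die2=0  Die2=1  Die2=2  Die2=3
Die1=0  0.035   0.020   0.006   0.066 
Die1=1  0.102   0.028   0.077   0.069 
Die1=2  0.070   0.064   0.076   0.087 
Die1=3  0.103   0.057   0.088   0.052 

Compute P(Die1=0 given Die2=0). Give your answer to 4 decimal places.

0.1129

P(Die2=0) = 0.035 + 0.102 + 0.070 + 0.103 = 0.310.
P(Die1=0 | Die2=0) = 0.035/0.310 = 0.1129.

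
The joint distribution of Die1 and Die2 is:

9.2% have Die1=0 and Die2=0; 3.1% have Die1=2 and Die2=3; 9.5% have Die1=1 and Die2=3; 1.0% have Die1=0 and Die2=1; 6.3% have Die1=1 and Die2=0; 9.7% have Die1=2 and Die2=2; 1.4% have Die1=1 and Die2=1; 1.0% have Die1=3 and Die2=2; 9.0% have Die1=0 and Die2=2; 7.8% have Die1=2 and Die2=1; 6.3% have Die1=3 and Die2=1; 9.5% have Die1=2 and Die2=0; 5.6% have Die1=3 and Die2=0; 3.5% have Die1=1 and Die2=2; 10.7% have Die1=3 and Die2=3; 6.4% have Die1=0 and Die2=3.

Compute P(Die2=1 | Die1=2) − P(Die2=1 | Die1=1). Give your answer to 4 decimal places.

0.1915

P(Die1=2) = 0.095 + 0.078 + 0.097 + 0.031 = 0.301; P(Die2=1 | Die1=2) = 0.078/0.301 = 0.25914.
P(Die1=1) = 0.063 + 0.014 + 0.035 + 0.095 = 0.207; P(Die2=1 | Die1=1) = 0.014/0.207 = 0.06763.
Difference = 0.1915.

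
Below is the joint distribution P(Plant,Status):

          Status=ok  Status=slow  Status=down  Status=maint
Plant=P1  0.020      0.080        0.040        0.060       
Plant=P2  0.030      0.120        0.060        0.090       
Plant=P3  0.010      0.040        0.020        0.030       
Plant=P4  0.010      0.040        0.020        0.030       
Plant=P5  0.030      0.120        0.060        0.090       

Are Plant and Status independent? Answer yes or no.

yes

Every cell satisfies P(Plant,Status) = P(Plant)·P(Status). For instance P(Plant=P4) = 0.100, P(Status=maint) = 0.300, and 0.100×0.300 = 0.030 matches the joint entry. So Plant and Status are independent.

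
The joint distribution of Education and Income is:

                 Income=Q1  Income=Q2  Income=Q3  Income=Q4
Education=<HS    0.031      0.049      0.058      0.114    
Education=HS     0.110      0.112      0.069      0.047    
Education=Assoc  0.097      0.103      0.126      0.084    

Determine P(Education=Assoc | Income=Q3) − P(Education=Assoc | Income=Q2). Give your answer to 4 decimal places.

P(Income=Q3) = 0.058 + 0.069 + 0.126 = 0.253; P(Education=Assoc | Income=Q3) = 0.126/0.253 = 0.49802.
P(Income=Q2) = 0.049 + 0.112 + 0.103 = 0.264; P(Education=Assoc | Income=Q2) = 0.103/0.264 = 0.39015.
Difference = 0.1079.

0.1079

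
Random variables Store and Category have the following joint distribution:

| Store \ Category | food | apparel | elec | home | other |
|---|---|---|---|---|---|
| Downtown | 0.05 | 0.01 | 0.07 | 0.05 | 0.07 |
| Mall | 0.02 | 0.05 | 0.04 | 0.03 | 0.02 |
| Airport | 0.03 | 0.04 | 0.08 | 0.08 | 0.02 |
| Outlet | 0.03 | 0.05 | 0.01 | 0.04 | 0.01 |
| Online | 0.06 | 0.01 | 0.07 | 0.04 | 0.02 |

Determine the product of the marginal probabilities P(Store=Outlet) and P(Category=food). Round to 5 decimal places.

P(Store=Outlet) = 0.03 + 0.05 + 0.01 + 0.04 + 0.01 = 0.14.
P(Category=food) = 0.05 + 0.02 + 0.03 + 0.03 + 0.06 = 0.19.
Product: 0.14 × 0.19 = 0.02660.

0.02660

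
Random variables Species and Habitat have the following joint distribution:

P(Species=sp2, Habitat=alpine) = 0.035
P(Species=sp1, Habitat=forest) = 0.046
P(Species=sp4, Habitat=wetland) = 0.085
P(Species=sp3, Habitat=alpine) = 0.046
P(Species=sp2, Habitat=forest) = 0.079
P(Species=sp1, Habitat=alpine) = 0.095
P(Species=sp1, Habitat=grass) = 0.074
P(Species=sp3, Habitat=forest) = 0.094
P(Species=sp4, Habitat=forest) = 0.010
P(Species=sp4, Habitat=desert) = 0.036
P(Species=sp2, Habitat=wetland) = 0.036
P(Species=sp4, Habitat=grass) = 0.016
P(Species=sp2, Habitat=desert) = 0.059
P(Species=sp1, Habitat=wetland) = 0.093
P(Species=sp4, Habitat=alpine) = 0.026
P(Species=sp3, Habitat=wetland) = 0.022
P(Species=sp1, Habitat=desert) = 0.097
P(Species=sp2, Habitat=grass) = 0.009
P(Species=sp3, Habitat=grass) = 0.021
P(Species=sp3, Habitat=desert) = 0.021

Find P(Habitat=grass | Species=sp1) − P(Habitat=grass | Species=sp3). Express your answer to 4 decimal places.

P(Species=sp1) = 0.046 + 0.074 + 0.093 + 0.097 + 0.095 = 0.405; P(Habitat=grass | Species=sp1) = 0.074/0.405 = 0.18272.
P(Species=sp3) = 0.094 + 0.021 + 0.022 + 0.021 + 0.046 = 0.204; P(Habitat=grass | Species=sp3) = 0.021/0.204 = 0.10294.
Difference = 0.0798.

0.0798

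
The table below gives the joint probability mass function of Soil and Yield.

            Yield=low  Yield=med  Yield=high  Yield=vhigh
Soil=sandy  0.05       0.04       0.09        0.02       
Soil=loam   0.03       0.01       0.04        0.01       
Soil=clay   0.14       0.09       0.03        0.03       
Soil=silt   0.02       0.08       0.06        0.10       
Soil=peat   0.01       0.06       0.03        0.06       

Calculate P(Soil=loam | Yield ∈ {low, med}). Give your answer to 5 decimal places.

0.07547

P(Yield=low) = 0.05 + 0.03 + 0.14 + 0.02 + 0.01 = 0.25.
P(Yield=med) = 0.04 + 0.01 + 0.09 + 0.08 + 0.06 = 0.28.
P(Yield ∈ {low, med}) = 0.25 + 0.28 = 0.53; P(Soil=loam, Yield ∈ {low, med}) = 0.03 + 0.01 = 0.04.
P(Soil=loam | Yield ∈ {low, med}) = 0.04/0.53 = 0.07547.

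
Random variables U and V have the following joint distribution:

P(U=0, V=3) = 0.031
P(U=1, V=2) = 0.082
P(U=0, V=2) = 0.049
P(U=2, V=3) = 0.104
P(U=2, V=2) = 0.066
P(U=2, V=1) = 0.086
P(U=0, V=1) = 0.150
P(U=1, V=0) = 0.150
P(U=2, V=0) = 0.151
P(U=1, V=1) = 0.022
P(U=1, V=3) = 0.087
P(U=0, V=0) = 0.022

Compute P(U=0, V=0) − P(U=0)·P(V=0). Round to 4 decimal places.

-0.0594

P(U=0) = 0.022 + 0.150 + 0.049 + 0.031 = 0.252.
P(V=0) = 0.022 + 0.150 + 0.151 = 0.323.
P(U=0, V=0) − P(U=0)P(V=0) = 0.022 − 0.252×0.323 = -0.0594.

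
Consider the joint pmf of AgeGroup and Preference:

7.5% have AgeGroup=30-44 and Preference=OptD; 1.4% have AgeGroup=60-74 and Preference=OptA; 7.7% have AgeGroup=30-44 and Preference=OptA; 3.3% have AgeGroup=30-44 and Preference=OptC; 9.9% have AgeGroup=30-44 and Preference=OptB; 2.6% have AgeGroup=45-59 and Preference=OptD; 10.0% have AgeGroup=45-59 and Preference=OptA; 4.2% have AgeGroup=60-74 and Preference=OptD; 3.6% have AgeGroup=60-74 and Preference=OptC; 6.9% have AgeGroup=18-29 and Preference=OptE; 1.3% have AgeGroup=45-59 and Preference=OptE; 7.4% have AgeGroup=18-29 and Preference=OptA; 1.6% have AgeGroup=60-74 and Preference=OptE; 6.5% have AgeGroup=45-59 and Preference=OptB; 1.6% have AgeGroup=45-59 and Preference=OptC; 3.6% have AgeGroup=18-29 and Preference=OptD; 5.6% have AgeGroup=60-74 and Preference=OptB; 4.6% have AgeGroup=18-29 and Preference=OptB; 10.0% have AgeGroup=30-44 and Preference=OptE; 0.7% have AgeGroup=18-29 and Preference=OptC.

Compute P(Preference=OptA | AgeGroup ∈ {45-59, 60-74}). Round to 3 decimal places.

P(AgeGroup=45-59) = 0.100 + 0.065 + 0.016 + 0.026 + 0.013 = 0.220.
P(AgeGroup=60-74) = 0.014 + 0.056 + 0.036 + 0.042 + 0.016 = 0.164.
P(AgeGroup ∈ {45-59, 60-74}) = 0.220 + 0.164 = 0.384; P(Preference=OptA, AgeGroup ∈ {45-59, 60-74}) = 0.100 + 0.014 = 0.114.
P(Preference=OptA | AgeGroup ∈ {45-59, 60-74}) = 0.114/0.384 = 0.297.

0.297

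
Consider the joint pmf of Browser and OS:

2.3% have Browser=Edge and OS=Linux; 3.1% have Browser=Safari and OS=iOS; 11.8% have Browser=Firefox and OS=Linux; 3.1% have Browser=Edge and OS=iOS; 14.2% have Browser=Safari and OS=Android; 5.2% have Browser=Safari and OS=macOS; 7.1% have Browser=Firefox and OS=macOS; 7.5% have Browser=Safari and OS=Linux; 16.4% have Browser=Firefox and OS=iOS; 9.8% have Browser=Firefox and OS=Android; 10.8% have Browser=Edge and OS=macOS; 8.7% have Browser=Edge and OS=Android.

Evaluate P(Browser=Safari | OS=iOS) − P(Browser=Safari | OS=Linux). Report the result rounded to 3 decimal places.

P(OS=iOS) = 0.164 + 0.031 + 0.031 = 0.226; P(Browser=Safari | OS=iOS) = 0.031/0.226 = 0.1372.
P(OS=Linux) = 0.118 + 0.075 + 0.023 = 0.216; P(Browser=Safari | OS=Linux) = 0.075/0.216 = 0.3472.
Difference = -0.210.

-0.210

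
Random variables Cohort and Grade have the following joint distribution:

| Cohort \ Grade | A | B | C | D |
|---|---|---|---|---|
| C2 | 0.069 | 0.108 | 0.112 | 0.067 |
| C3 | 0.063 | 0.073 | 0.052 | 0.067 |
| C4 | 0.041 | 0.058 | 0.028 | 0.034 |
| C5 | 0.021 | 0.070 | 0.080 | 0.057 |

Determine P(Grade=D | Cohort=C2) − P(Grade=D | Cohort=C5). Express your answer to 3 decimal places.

-0.062

P(Cohort=C2) = 0.069 + 0.108 + 0.112 + 0.067 = 0.356; P(Grade=D | Cohort=C2) = 0.067/0.356 = 0.1882.
P(Cohort=C5) = 0.021 + 0.070 + 0.080 + 0.057 = 0.228; P(Grade=D | Cohort=C5) = 0.057/0.228 = 0.2500.
Difference = -0.062.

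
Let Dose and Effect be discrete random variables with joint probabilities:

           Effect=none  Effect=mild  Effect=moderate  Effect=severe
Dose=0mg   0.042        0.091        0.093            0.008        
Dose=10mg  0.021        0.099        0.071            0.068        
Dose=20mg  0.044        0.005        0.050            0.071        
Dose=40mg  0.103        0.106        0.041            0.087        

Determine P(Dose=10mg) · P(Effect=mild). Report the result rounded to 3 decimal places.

P(Dose=10mg) = 0.021 + 0.099 + 0.071 + 0.068 = 0.259.
P(Effect=mild) = 0.091 + 0.099 + 0.005 + 0.106 = 0.301.
Product: 0.259 × 0.301 = 0.078.

0.078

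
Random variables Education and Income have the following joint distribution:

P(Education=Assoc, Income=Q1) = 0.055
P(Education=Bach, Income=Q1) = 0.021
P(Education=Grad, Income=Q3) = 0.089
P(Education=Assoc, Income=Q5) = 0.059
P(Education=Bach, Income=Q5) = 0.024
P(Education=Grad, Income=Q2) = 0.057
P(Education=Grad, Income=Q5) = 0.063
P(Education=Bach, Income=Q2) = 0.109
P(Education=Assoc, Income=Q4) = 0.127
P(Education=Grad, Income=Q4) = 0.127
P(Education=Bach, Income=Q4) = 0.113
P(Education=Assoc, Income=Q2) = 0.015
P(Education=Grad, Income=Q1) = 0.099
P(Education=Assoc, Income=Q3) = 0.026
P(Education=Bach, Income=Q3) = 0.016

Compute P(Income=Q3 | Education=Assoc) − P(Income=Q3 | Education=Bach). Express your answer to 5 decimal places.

P(Education=Assoc) = 0.055 + 0.015 + 0.026 + 0.127 + 0.059 = 0.282; P(Income=Q3 | Education=Assoc) = 0.026/0.282 = 0.092199.
P(Education=Bach) = 0.021 + 0.109 + 0.016 + 0.113 + 0.024 = 0.283; P(Income=Q3 | Education=Bach) = 0.016/0.283 = 0.056537.
Difference = 0.03566.

0.03566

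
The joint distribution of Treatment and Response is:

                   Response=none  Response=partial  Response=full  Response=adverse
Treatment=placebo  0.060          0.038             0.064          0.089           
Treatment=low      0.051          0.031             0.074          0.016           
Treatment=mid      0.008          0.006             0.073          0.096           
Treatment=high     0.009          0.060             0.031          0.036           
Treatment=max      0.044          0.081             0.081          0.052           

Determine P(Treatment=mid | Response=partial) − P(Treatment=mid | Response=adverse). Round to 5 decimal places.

P(Response=partial) = 0.038 + 0.031 + 0.006 + 0.060 + 0.081 = 0.216; P(Treatment=mid | Response=partial) = 0.006/0.216 = 0.027778.
P(Response=adverse) = 0.089 + 0.016 + 0.096 + 0.036 + 0.052 = 0.289; P(Treatment=mid | Response=adverse) = 0.096/0.289 = 0.332180.
Difference = -0.30440.

-0.30440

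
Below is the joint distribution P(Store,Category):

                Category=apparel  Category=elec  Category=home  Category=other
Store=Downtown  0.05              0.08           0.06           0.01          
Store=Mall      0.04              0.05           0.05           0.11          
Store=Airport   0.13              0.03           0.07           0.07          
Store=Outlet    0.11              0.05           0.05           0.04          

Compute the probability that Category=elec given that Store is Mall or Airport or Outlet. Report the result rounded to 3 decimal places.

0.163

P(Store=Mall) = 0.04 + 0.05 + 0.05 + 0.11 = 0.25.
P(Store=Airport) = 0.13 + 0.03 + 0.07 + 0.07 = 0.30.
P(Store=Outlet) = 0.11 + 0.05 + 0.05 + 0.04 = 0.25.
P(Store ∈ {Mall, Airport, Outlet}) = 0.25 + 0.30 + 0.25 = 0.80; P(Category=elec, Store ∈ {Mall, Airport, Outlet}) = 0.05 + 0.03 + 0.05 = 0.13.
P(Category=elec | Store ∈ {Mall, Airport, Outlet}) = 0.13/0.80 = 0.163.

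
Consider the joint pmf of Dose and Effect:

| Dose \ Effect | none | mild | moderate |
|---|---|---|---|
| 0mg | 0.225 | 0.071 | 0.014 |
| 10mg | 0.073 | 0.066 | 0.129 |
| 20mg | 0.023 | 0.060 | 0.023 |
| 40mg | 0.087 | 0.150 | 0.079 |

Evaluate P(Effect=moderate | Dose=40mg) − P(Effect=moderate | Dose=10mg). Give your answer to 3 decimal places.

-0.231

P(Dose=40mg) = 0.087 + 0.150 + 0.079 = 0.316; P(Effect=moderate | Dose=40mg) = 0.079/0.316 = 0.2500.
P(Dose=10mg) = 0.073 + 0.066 + 0.129 = 0.268; P(Effect=moderate | Dose=10mg) = 0.129/0.268 = 0.4813.
Difference = -0.231.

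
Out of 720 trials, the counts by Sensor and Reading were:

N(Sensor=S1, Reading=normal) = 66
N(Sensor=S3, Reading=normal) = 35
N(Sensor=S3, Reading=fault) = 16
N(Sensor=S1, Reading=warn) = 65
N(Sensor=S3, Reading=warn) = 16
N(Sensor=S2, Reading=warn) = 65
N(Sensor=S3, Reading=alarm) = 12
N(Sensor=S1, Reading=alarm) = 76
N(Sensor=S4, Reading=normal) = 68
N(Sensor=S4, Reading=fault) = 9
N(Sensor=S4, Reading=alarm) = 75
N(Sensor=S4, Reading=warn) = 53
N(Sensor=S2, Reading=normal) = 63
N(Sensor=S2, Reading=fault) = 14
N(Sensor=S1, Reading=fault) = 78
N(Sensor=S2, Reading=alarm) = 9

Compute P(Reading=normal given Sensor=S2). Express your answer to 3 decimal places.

0.417

Total with Sensor=S2: 63 + 65 + 9 + 14 = 151.
P(Reading=normal | Sensor=S2) = 63/151 = 0.417.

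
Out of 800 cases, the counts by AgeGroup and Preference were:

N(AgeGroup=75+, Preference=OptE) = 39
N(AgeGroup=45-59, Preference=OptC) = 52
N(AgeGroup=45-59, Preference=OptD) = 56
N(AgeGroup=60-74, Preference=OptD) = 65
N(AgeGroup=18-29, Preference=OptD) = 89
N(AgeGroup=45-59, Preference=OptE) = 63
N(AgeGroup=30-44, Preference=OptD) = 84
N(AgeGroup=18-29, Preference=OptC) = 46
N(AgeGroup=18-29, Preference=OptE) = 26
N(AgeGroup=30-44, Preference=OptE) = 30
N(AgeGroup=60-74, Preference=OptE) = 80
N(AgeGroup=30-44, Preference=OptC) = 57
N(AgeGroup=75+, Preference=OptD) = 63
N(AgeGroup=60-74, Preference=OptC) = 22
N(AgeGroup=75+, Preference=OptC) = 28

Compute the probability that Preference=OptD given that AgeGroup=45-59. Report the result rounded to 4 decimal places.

Total with AgeGroup=45-59: 52 + 56 + 63 = 171.
P(Preference=OptD | AgeGroup=45-59) = 56/171 = 0.3275.

0.3275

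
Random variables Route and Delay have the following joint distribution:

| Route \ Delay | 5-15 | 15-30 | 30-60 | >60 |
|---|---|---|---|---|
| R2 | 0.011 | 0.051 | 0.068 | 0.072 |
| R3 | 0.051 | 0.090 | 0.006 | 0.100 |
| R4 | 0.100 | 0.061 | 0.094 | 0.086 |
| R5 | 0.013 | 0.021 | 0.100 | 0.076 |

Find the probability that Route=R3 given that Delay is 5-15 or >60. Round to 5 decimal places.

0.29666

P(Delay=5-15) = 0.011 + 0.051 + 0.100 + 0.013 = 0.175.
P(Delay=>60) = 0.072 + 0.100 + 0.086 + 0.076 = 0.334.
P(Delay ∈ {5-15, >60}) = 0.175 + 0.334 = 0.509; P(Route=R3, Delay ∈ {5-15, >60}) = 0.051 + 0.100 = 0.151.
P(Route=R3 | Delay ∈ {5-15, >60}) = 0.151/0.509 = 0.29666.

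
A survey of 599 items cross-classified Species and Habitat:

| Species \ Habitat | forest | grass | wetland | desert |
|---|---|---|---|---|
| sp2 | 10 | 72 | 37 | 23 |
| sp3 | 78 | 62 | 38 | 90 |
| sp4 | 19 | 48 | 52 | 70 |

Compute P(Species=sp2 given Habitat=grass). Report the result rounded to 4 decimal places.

0.3956

Total with Habitat=grass: 72 + 62 + 48 = 182.
P(Species=sp2 | Habitat=grass) = 72/182 = 0.3956.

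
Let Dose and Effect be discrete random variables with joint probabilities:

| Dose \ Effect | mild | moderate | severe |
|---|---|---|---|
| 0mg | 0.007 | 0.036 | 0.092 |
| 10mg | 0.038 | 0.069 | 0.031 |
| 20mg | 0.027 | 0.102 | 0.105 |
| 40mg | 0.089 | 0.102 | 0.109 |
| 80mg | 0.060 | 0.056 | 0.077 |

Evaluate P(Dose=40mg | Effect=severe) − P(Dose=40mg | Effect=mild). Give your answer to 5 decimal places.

-0.13943

P(Effect=severe) = 0.092 + 0.031 + 0.105 + 0.109 + 0.077 = 0.414; P(Dose=40mg | Effect=severe) = 0.109/0.414 = 0.263285.
P(Effect=mild) = 0.007 + 0.038 + 0.027 + 0.089 + 0.060 = 0.221; P(Dose=40mg | Effect=mild) = 0.089/0.221 = 0.402715.
Difference = -0.13943.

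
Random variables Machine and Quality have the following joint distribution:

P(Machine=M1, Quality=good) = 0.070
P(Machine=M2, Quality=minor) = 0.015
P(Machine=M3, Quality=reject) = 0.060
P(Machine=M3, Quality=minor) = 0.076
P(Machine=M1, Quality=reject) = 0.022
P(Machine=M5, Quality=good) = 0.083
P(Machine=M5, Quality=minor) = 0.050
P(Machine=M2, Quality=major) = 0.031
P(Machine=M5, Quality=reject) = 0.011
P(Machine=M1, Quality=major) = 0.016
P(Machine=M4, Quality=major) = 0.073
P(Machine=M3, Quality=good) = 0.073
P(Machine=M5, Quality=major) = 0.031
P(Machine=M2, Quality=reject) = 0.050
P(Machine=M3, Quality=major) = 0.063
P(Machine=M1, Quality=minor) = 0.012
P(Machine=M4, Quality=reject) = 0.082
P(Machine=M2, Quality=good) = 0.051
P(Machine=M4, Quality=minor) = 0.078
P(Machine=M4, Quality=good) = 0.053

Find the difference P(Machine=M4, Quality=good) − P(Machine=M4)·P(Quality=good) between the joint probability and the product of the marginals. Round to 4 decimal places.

-0.0414

P(Machine=M4) = 0.053 + 0.078 + 0.073 + 0.082 = 0.286.
P(Quality=good) = 0.070 + 0.051 + 0.073 + 0.053 + 0.083 = 0.330.
P(Machine=M4, Quality=good) − P(Machine=M4)P(Quality=good) = 0.053 − 0.286×0.330 = -0.0414.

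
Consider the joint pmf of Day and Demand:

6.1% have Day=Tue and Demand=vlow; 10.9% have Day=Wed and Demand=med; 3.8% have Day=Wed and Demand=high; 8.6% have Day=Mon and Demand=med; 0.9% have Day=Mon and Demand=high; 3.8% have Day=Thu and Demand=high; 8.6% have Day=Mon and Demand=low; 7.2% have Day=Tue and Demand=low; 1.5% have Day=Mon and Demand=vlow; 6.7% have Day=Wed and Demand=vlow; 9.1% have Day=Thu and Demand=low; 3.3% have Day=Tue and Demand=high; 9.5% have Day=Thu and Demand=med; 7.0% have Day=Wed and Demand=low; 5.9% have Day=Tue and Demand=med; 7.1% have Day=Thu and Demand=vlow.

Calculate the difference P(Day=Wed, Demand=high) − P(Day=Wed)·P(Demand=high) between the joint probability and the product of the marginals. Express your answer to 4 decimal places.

P(Day=Wed) = 0.067 + 0.070 + 0.109 + 0.038 = 0.284.
P(Demand=high) = 0.009 + 0.033 + 0.038 + 0.038 = 0.118.
P(Day=Wed, Demand=high) − P(Day=Wed)P(Demand=high) = 0.038 − 0.284×0.118 = 0.0045.

0.0045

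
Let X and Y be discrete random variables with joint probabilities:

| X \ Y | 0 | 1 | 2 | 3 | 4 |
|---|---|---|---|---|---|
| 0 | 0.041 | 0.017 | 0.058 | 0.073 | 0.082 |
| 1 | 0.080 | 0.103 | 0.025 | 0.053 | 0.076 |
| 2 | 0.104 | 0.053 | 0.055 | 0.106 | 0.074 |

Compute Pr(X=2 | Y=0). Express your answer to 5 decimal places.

0.46222

P(Y=0) = 0.041 + 0.080 + 0.104 = 0.225.
P(X=2 | Y=0) = 0.104/0.225 = 0.46222.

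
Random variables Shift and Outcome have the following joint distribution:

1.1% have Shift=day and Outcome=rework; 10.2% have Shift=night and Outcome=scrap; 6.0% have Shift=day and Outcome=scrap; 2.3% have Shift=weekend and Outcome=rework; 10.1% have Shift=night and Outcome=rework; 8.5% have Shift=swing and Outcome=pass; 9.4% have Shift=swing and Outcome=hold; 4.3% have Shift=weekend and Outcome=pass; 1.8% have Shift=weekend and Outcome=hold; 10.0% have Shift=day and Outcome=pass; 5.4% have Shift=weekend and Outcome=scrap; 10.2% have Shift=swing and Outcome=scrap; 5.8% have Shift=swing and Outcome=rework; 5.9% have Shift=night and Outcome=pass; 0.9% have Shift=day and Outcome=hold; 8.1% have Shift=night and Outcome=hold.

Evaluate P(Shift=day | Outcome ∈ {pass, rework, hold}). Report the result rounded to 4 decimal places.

0.1760

P(Outcome=pass) = 0.100 + 0.085 + 0.059 + 0.043 = 0.287.
P(Outcome=rework) = 0.011 + 0.058 + 0.101 + 0.023 = 0.193.
P(Outcome=hold) = 0.009 + 0.094 + 0.081 + 0.018 = 0.202.
P(Outcome ∈ {pass, rework, hold}) = 0.287 + 0.193 + 0.202 = 0.682; P(Shift=day, Outcome ∈ {pass, rework, hold}) = 0.100 + 0.011 + 0.009 = 0.120.
P(Shift=day | Outcome ∈ {pass, rework, hold}) = 0.120/0.682 = 0.1760.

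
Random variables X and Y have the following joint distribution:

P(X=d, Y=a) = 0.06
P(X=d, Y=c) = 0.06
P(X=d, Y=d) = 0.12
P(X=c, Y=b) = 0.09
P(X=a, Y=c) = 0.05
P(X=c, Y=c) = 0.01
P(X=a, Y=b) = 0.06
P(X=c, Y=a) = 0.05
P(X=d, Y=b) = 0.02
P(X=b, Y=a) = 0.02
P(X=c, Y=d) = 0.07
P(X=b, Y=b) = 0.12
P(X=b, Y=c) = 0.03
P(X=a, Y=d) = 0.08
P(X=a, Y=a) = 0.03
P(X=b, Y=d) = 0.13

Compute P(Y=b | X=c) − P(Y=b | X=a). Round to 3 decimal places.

0.136

P(X=c) = 0.05 + 0.09 + 0.01 + 0.07 = 0.22; P(Y=b | X=c) = 0.09/0.22 = 0.4091.
P(X=a) = 0.03 + 0.06 + 0.05 + 0.08 = 0.22; P(Y=b | X=a) = 0.06/0.22 = 0.2727.
Difference = 0.136.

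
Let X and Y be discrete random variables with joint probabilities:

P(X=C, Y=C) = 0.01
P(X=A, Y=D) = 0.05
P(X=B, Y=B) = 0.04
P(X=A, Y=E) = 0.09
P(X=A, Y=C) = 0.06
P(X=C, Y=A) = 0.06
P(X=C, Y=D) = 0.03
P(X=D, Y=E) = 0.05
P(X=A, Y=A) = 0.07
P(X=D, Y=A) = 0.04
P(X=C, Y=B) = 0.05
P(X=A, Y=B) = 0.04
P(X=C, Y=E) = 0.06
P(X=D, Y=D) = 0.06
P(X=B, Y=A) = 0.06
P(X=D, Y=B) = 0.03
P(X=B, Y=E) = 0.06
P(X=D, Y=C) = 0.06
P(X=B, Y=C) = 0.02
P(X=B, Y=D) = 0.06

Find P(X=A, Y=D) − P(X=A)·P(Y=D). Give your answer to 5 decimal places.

P(X=A) = 0.07 + 0.04 + 0.06 + 0.05 + 0.09 = 0.31.
P(Y=D) = 0.05 + 0.06 + 0.03 + 0.06 = 0.20.
P(X=A, Y=D) − P(X=A)P(Y=D) = 0.05 − 0.31×0.20 = -0.01200.

-0.01200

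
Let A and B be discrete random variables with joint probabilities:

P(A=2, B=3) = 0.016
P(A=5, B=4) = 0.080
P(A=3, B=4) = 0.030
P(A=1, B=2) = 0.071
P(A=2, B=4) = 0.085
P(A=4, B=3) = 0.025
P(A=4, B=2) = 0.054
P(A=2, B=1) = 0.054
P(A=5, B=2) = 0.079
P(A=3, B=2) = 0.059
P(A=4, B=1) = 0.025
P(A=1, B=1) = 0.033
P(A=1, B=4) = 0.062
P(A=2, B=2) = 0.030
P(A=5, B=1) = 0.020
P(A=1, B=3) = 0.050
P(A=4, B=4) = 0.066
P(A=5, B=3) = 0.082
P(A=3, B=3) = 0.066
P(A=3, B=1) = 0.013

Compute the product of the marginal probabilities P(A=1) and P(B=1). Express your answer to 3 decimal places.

P(A=1) = 0.033 + 0.071 + 0.050 + 0.062 = 0.216.
P(B=1) = 0.033 + 0.054 + 0.013 + 0.025 + 0.020 = 0.145.
Product: 0.216 × 0.145 = 0.031.

0.031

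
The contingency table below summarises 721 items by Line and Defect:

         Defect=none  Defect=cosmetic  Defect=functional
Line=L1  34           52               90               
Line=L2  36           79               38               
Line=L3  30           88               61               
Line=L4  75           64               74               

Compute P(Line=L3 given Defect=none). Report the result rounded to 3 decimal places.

Total with Defect=none: 34 + 36 + 30 + 75 = 175.
P(Line=L3 | Defect=none) = 30/175 = 0.171.

0.171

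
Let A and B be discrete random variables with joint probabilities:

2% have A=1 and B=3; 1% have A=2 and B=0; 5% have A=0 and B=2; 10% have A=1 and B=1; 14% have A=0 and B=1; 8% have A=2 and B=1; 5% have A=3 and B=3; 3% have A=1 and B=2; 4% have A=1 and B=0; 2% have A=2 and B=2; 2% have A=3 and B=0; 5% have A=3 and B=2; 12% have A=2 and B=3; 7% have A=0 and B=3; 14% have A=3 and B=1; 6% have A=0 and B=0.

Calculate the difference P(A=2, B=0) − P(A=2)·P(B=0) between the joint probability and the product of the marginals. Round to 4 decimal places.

P(A=2) = 0.01 + 0.08 + 0.02 + 0.12 = 0.23.
P(B=0) = 0.06 + 0.04 + 0.01 + 0.02 = 0.13.
P(A=2, B=0) − P(A=2)P(B=0) = 0.01 − 0.23×0.13 = -0.0199.

-0.0199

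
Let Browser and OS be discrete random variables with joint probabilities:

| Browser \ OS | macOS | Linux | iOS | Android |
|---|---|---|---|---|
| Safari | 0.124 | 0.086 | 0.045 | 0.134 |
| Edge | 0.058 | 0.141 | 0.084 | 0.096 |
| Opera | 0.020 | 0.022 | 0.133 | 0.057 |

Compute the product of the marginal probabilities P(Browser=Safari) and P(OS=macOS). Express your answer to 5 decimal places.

0.07858

P(Browser=Safari) = 0.124 + 0.086 + 0.045 + 0.134 = 0.389.
P(OS=macOS) = 0.124 + 0.058 + 0.020 = 0.202.
Product: 0.389 × 0.202 = 0.07858.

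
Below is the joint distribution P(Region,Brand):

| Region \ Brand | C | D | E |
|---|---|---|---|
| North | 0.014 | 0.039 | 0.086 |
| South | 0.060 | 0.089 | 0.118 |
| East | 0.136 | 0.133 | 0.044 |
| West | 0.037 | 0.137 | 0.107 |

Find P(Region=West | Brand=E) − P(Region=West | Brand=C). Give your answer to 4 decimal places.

0.1516

P(Brand=E) = 0.086 + 0.118 + 0.044 + 0.107 = 0.355; P(Region=West | Brand=E) = 0.107/0.355 = 0.30141.
P(Brand=C) = 0.014 + 0.060 + 0.136 + 0.037 = 0.247; P(Region=West | Brand=C) = 0.037/0.247 = 0.14980.
Difference = 0.1516.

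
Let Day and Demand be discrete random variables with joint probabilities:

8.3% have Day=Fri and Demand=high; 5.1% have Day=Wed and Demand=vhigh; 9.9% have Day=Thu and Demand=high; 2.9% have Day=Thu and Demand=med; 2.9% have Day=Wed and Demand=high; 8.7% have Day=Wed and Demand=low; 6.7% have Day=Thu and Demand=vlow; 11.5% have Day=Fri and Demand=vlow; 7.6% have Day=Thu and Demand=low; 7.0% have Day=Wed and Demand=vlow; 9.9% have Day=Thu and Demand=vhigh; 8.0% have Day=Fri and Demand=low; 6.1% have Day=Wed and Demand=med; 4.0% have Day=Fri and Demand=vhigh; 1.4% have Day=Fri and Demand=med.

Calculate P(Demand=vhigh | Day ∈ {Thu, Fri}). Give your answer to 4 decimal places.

P(Day=Thu) = 0.067 + 0.076 + 0.029 + 0.099 + 0.099 = 0.370.
P(Day=Fri) = 0.115 + 0.080 + 0.014 + 0.083 + 0.040 = 0.332.
P(Day ∈ {Thu, Fri}) = 0.370 + 0.332 = 0.702; P(Demand=vhigh, Day ∈ {Thu, Fri}) = 0.099 + 0.040 = 0.139.
P(Demand=vhigh | Day ∈ {Thu, Fri}) = 0.139/0.702 = 0.1980.

0.1980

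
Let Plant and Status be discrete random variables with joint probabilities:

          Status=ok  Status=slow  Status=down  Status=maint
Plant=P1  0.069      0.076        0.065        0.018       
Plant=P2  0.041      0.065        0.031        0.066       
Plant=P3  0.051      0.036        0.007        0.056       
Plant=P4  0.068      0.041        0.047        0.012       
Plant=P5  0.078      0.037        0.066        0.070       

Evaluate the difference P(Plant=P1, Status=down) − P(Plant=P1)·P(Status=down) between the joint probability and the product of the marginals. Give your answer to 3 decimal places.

0.016

P(Plant=P1) = 0.069 + 0.076 + 0.065 + 0.018 = 0.228.
P(Status=down) = 0.065 + 0.031 + 0.007 + 0.047 + 0.066 = 0.216.
P(Plant=P1, Status=down) − P(Plant=P1)P(Status=down) = 0.065 − 0.228×0.216 = 0.016.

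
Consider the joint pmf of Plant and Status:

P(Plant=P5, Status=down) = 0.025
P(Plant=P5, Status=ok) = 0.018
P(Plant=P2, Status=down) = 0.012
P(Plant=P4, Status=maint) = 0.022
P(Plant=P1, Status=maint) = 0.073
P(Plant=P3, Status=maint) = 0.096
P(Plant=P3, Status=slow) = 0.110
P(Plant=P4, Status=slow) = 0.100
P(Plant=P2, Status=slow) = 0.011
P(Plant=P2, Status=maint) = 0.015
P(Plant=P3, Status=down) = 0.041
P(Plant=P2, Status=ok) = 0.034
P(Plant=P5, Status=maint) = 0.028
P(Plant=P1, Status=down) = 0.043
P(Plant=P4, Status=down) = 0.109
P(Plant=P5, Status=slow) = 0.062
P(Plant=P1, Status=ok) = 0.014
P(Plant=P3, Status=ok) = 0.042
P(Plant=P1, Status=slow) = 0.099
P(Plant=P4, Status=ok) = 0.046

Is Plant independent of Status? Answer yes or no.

no

P(Plant=P4) = 0.277 and P(Status=down) = 0.230, so their product is 0.06371, but P(Plant=P4, Status=down) = 0.109. Since these differ, Plant and Status are not independent.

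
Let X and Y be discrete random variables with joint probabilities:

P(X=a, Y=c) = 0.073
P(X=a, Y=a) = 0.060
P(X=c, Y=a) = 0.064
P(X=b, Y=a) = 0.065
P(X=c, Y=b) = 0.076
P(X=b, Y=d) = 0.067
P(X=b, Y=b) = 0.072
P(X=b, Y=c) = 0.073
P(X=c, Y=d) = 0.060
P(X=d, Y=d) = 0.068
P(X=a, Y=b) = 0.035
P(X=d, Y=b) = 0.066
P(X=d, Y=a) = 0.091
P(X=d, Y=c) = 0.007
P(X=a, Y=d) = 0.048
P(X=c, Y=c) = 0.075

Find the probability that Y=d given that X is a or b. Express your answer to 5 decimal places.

P(X=a) = 0.060 + 0.035 + 0.073 + 0.048 = 0.216.
P(X=b) = 0.065 + 0.072 + 0.073 + 0.067 = 0.277.
P(X ∈ {a, b}) = 0.216 + 0.277 = 0.493; P(Y=d, X ∈ {a, b}) = 0.048 + 0.067 = 0.115.
P(Y=d | X ∈ {a, b}) = 0.115/0.493 = 0.23327.

0.23327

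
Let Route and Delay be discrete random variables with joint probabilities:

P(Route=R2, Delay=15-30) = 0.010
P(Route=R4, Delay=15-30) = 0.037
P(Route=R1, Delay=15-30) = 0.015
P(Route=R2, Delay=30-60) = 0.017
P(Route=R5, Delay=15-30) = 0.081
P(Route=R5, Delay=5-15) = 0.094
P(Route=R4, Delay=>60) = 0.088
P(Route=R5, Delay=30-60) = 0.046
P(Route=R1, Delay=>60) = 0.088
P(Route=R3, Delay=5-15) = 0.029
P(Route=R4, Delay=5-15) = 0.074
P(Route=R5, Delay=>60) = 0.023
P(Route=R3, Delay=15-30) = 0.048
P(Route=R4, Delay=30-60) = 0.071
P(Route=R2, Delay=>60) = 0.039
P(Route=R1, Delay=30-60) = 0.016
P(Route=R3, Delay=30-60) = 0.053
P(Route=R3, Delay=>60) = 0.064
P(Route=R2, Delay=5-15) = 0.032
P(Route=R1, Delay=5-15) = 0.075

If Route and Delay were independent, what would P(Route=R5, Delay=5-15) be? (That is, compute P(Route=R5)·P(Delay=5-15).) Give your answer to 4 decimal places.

0.0742

P(Route=R5) = 0.094 + 0.081 + 0.046 + 0.023 = 0.244.
P(Delay=5-15) = 0.075 + 0.032 + 0.029 + 0.074 + 0.094 = 0.304.
Product: 0.244 × 0.304 = 0.0742.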